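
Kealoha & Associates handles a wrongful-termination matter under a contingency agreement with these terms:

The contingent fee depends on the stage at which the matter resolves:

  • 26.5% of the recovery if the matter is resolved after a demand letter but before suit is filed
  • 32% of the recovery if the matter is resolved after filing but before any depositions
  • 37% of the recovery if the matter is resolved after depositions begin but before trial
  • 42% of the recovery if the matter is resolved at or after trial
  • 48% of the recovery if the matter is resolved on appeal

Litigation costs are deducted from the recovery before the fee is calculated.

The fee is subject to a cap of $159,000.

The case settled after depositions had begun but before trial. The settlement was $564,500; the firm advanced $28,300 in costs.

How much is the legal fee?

Fee base (net of costs): $564,500 − $28,300 = $536,200
The matter settled after depositions had begun but before trial, so the 37% rate applies.
$536,200 × 37% = $198,394.00
$198,394.00 exceeds the $159,000 cap, so the fee is capped at $159,000.00.

$159,000.00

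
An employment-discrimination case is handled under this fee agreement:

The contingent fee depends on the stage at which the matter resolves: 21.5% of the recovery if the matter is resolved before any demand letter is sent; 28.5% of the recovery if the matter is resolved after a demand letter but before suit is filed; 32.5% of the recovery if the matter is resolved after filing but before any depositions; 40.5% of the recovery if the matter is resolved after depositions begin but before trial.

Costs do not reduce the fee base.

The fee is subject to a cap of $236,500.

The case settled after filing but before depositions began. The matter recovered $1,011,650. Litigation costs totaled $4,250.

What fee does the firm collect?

$236,500.00

Fee base is the gross recovery, $1,011,650; costs are reimbursed separately.
The matter settled after filing but before depositions began, so the 32.5% rate applies.
$1,011,650 × 32.5% = $328,786.25
$328,786.25 exceeds the $236,500 cap, so the fee is capped at $236,500.00.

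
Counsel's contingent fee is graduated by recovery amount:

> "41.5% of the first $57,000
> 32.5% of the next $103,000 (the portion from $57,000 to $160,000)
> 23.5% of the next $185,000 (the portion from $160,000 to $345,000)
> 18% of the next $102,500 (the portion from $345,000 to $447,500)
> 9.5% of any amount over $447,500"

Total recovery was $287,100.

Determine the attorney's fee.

First $57,000 at 41.5% = $23,655.00
Next $103,000 at 32.5% = $33,475.00
Remaining $127,100 at 23.5% = $29,868.50
Fee: $23,655.00 + $33,475.00 + $29,868.50 = $86,998.50

$86,998.50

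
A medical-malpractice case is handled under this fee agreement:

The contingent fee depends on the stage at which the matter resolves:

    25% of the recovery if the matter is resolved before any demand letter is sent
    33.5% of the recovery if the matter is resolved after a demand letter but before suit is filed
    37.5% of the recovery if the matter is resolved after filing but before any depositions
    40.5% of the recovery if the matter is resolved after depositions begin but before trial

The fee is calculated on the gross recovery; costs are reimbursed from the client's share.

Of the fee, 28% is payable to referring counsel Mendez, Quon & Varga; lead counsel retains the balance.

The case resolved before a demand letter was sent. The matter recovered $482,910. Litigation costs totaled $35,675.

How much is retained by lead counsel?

Fee base is the gross recovery, $482,910; costs are reimbursed separately.
The matter resolved before a demand letter was sent, so the 25% rate applies.
$482,910 × 25% = $120,727.50
Referral share: 28% of $120,727.50 = $33,803.70; lead counsel retains $120,727.50 − $33,803.70 = $86,923.80.

$86,923.80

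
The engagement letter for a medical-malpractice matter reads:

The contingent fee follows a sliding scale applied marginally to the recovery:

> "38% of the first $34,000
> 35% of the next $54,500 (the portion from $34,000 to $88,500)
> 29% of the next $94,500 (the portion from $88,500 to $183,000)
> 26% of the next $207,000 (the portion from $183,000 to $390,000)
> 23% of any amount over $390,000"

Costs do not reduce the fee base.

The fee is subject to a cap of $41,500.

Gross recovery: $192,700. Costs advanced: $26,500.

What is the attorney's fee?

$41,500.00

Fee base is the gross recovery, $192,700; costs are reimbursed separately.
First $34,000 at 38% = $12,920.00
Next $54,500 at 35% = $19,075.00
Next $94,500 at 29% = $27,405.00
Remaining $9,700 at 26% = $2,522.00
Fee: $12,920.00 + $19,075.00 + $27,405.00 + $2,522.00 = $61,922.00
$61,922.00 exceeds the $41,500 cap, so the fee is capped at $41,500.00.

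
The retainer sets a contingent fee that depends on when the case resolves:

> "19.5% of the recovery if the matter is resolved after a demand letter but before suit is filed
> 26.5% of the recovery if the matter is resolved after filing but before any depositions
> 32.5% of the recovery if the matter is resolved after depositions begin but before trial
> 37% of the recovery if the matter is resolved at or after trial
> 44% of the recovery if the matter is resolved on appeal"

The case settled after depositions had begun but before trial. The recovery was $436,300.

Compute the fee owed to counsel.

The matter settled after depositions had begun but before trial, so the 32.5% rate applies.
$436,300 × 32.5% = $141,797.50

$141,797.50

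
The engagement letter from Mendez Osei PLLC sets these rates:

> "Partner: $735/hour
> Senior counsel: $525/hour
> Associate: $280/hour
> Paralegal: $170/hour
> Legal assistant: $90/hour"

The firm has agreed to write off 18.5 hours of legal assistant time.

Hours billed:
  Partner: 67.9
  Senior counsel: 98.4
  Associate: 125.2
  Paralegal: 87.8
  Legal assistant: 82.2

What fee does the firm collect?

Partner: 67.9 × $735 = $49,906.50
Senior counsel: 98.4 × $525 = $51,660.00
Associate: 125.2 × $280 = $35,056.00
Paralegal: 87.8 × $170 = $14,926.00
Legal assistant: 82.2 × $90 = $7,398.00
Subtotal: $158,946.50
Write-off: 18.5 × $90 = $1,665.00
Total: $158,946.50 − $1,665.00 = $157,281.50

$157,281.50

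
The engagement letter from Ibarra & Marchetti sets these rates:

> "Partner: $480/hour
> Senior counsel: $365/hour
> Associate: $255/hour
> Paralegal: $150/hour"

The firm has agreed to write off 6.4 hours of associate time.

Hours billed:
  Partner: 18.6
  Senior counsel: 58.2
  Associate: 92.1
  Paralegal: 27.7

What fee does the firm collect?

$56,179.50

Partner: 18.6 × $480 = $8,928.00
Senior counsel: 58.2 × $365 = $21,243.00
Associate: 92.1 × $255 = $23,485.50
Paralegal: 27.7 × $150 = $4,155.00
Subtotal: $57,811.50
Write-off: 6.4 × $255 = $1,632.00
Total: $57,811.50 − $1,632.00 = $56,179.50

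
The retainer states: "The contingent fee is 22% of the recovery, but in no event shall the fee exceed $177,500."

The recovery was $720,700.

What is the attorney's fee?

$158,554.00

22% of $720,700 = $158,554.00
That is under the $177,500 cap.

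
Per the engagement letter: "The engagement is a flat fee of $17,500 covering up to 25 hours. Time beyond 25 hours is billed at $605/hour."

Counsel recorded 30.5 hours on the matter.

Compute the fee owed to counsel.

Flat fee: $17,500.00
Excess hours: 30.5 − 25 = 5.5
Overrun: 5.5 × $605 = $3,327.50
Total: $17,500.00 + $3,327.50 = $20,827.50

$20,827.50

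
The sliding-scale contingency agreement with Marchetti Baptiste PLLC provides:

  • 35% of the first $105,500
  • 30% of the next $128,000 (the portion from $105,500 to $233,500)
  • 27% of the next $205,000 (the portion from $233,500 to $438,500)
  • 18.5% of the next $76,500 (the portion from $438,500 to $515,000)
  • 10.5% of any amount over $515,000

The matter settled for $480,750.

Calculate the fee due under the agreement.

First $105,500 at 35% = $36,925.00
Next $128,000 at 30% = $38,400.00
Next $205,000 at 27% = $55,350.00
Remaining $42,250 at 18.5% = $7,816.25
Fee: $36,925.00 + $38,400.00 + $55,350.00 + $7,816.25 = $138,491.25

$138,491.25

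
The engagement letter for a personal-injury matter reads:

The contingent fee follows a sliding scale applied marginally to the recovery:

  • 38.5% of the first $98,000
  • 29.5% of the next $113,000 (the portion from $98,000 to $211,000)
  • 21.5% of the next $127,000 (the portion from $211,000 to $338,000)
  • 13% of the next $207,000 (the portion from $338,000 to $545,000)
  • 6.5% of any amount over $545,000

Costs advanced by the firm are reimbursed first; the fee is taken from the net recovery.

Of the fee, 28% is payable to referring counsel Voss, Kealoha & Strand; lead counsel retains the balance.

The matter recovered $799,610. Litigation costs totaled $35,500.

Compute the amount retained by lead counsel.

Fee base (net of costs): $799,610 − $35,500 = $764,110
First $98,000 at 38.5% = $37,730.00
Next $113,000 at 29.5% = $33,335.00
Next $127,000 at 21.5% = $27,305.00
Next $207,000 at 13% = $26,910.00
Remaining $219,110 at 6.5% = $14,242.15
Fee: $37,730.00 + $33,335.00 + $27,305.00 + $26,910.00 + $14,242.15 = $139,522.15
Referral share: 28% of $139,522.15 = $39,066.20; lead counsel retains $139,522.15 − $39,066.20 = $100,455.95.

$100,455.95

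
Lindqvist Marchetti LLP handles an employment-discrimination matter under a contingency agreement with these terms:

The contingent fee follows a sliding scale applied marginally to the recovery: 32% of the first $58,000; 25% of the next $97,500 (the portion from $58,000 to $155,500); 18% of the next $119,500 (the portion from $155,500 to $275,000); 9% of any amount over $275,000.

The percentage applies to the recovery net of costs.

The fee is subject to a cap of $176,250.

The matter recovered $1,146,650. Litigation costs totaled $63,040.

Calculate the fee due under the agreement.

Fee base (net of costs): $1,146,650 − $63,040 = $1,083,610
First $58,000 at 32% = $18,560.00
Next $97,500 at 25% = $24,375.00
Next $119,500 at 18% = $21,510.00
Remaining $808,610 at 9% = $72,774.90
Fee: $18,560.00 + $24,375.00 + $21,510.00 + $72,774.90 = $137,219.90
$137,219.90 is under the $176,250 cap.

$137,219.90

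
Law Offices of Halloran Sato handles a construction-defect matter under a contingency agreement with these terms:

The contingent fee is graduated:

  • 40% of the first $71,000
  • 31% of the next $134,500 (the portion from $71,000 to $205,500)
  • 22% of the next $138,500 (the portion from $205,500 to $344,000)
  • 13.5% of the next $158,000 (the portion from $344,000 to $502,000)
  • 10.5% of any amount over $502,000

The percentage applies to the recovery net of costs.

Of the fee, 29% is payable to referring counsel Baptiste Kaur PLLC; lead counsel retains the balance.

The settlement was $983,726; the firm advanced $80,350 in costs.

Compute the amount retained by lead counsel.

Fee base (net of costs): $983,726 − $80,350 = $903,376
First $71,000 at 40% = $28,400.00
Next $134,500 at 31% = $41,695.00
Next $138,500 at 22% = $30,470.00
Next $158,000 at 13.5% = $21,330.00
Remaining $401,376 at 10.5% = $42,144.48
Fee: $28,400.00 + $41,695.00 + $30,470.00 + $21,330.00 + $42,144.48 = $164,039.48
Referral share: 29% of $164,039.48 = $47,571.45; lead counsel retains $164,039.48 − $47,571.45 = $116,468.03.

$116,468.03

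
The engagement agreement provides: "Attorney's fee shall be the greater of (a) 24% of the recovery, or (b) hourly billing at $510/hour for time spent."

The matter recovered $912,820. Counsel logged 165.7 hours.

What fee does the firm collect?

(a) 24% of $912,820 = $219,076.80
(b) 165.7 × $510 = $84,507.00
The greater is (a): $219,076.80.

$219,076.80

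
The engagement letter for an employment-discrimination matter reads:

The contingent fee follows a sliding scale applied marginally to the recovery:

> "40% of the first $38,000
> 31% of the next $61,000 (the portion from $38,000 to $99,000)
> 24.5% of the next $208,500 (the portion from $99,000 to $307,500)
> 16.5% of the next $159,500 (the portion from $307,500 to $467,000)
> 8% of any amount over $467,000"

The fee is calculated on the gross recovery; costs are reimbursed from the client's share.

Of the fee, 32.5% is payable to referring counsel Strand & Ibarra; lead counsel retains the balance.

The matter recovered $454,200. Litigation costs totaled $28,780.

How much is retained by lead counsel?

$73,843.65

Fee base is the gross recovery, $454,200; costs are reimbursed separately.
First $38,000 at 40% = $15,200.00
Next $61,000 at 31% = $18,910.00
Next $208,500 at 24.5% = $51,082.50
Remaining $146,700 at 16.5% = $24,205.50
Fee: $15,200.00 + $18,910.00 + $51,082.50 + $24,205.50 = $109,398.00
Referral share: 32.5% of $109,398.00 = $35,554.35; lead counsel retains $109,398.00 − $35,554.35 = $73,843.65.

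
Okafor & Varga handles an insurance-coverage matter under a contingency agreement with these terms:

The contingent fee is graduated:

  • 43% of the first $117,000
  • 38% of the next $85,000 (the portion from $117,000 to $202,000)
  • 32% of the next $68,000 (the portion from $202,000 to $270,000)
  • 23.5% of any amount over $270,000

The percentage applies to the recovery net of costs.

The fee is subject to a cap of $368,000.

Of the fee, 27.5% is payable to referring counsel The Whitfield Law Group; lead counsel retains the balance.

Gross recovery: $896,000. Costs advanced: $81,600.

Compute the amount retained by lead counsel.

Fee base (net of costs): $896,000 − $81,600 = $814,400
First $117,000 at 43% = $50,310.00
Next $85,000 at 38% = $32,300.00
Next $68,000 at 32% = $21,760.00
Remaining $544,400 at 23.5% = $127,934.00
Fee: $50,310.00 + $32,300.00 + $21,760.00 + $127,934.00 = $232,304.00
$232,304.00 is under the $368,000 cap.
Referral share: 27.5% of $232,304.00 = $63,883.60; lead counsel retains $232,304.00 − $63,883.60 = $168,420.40.

$168,420.40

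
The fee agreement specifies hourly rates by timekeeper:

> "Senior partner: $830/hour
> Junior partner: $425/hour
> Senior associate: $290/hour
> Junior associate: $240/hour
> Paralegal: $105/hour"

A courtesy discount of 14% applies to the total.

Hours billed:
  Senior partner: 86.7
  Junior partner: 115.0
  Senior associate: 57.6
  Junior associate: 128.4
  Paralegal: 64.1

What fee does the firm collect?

Senior partner: 86.7 × $830 = $71,961.00
Junior partner: 115.0 × $425 = $48,875.00
Senior associate: 57.6 × $290 = $16,704.00
Junior associate: 128.4 × $240 = $30,816.00
Paralegal: 64.1 × $105 = $6,730.50
Subtotal: $175,086.50
Less 14% discount: −$24,512.11
Total: $175,086.50 − $24,512.11 = $150,574.39

$150,574.39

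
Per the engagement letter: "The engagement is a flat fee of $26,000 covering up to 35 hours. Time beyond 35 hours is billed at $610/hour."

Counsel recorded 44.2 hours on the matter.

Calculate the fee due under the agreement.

Flat fee: $26,000.00
Excess hours: 44.2 − 35 = 9.2
Overrun: 9.2 × $610 = $5,612.00
Total: $26,000.00 + $5,612.00 = $31,612.00

$31,612.00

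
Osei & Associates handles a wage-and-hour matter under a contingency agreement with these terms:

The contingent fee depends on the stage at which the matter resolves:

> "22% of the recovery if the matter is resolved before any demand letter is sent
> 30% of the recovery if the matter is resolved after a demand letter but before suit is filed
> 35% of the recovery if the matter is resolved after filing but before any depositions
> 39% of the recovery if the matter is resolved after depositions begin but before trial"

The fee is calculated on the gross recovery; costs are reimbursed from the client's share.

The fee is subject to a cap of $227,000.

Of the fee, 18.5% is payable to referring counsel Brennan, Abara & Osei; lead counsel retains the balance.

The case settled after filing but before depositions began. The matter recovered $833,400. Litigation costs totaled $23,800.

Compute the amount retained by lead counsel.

$185,005.00

Fee base is the gross recovery, $833,400; costs are reimbursed separately.
The matter settled after filing but before depositions began, so the 35% rate applies.
$833,400 × 35% = $291,690.00
$291,690.00 exceeds the $227,000 cap, so the fee is capped at $227,000.00.
Referral share: 18.5% of $227,000.00 = $41,995.00; lead counsel retains $227,000.00 − $41,995.00 = $185,005.00.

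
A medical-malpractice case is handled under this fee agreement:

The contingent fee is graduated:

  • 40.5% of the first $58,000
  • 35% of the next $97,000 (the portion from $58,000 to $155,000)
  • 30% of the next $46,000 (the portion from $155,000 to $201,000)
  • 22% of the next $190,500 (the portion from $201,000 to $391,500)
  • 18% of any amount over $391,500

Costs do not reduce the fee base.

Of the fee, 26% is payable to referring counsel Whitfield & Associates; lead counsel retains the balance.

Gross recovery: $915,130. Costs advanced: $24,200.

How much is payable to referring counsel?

Fee base is the gross recovery, $915,130; costs are reimbursed separately.
First $58,000 at 40.5% = $23,490.00
Next $97,000 at 35% = $33,950.00
Next $46,000 at 30% = $13,800.00
Next $190,500 at 22% = $41,910.00
Remaining $523,630 at 18% = $94,253.40
Fee: $23,490.00 + $33,950.00 + $13,800.00 + $41,910.00 + $94,253.40 = $207,403.40
Referral share: 26% of $207,403.40 = $53,924.88; lead counsel retains $207,403.40 − $53,924.88 = $153,478.52.

$53,924.88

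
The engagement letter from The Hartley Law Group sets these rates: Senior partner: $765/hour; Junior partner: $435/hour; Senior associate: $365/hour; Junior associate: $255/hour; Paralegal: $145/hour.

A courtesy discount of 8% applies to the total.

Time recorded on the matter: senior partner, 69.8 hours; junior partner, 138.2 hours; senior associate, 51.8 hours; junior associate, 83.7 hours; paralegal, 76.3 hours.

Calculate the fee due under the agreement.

Senior partner: 69.8 × $765 = $53,397.00
Junior partner: 138.2 × $435 = $60,117.00
Senior associate: 51.8 × $365 = $18,907.00
Junior associate: 83.7 × $255 = $21,343.50
Paralegal: 76.3 × $145 = $11,063.50
Subtotal: $164,828.00
Less 8% discount: −$13,186.24
Total: $164,828.00 − $13,186.24 = $151,641.76

$151,641.76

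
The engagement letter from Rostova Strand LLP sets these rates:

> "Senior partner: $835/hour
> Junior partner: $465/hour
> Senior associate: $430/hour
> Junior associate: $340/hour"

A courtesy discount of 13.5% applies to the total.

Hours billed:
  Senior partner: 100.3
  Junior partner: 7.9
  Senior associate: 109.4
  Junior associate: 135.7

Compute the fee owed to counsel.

Senior partner: 100.3 × $835 = $83,750.50
Junior partner: 7.9 × $465 = $3,673.50
Senior associate: 109.4 × $430 = $47,042.00
Junior associate: 135.7 × $340 = $46,138.00
Subtotal: $180,604.00
Less 13.5% discount: −$24,381.54
Total: $180,604.00 − $24,381.54 = $156,222.46

$156,222.46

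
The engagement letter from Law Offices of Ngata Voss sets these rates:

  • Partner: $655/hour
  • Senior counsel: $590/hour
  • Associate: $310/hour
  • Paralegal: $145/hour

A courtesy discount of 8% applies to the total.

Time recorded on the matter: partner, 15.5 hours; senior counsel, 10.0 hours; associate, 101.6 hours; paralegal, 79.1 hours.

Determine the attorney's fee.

$54,296.56

Partner: 15.5 × $655 = $10,152.50
Senior counsel: 10.0 × $590 = $5,900.00
Associate: 101.6 × $310 = $31,496.00
Paralegal: 79.1 × $145 = $11,469.50
Subtotal: $59,018.00
Less 8% discount: −$4,721.44
Total: $59,018.00 − $4,721.44 = $54,296.56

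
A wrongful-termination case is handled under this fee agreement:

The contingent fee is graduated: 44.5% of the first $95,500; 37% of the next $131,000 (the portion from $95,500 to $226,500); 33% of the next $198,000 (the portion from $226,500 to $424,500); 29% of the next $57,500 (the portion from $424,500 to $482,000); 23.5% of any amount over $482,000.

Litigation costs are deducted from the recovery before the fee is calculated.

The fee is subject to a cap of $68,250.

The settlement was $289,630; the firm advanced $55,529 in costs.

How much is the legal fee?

$68,250.00

Fee base (net of costs): $289,630 − $55,529 = $234,101
First $95,500 at 44.5% = $42,497.50
Next $131,000 at 37% = $48,470.00
Remaining $7,601 at 33% = $2,508.33
Fee: $42,497.50 + $48,470.00 + $2,508.33 = $93,475.83
$93,475.83 exceeds the $68,250 cap, so the fee is capped at $68,250.00.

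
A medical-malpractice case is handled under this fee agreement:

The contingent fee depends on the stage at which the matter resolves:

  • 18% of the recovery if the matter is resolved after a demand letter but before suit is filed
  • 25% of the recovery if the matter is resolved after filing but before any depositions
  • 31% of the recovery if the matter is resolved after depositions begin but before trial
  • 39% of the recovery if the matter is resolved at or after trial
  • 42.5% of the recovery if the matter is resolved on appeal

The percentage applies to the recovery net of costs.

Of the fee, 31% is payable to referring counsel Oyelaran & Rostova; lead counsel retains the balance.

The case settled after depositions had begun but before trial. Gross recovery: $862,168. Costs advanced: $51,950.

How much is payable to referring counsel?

Fee base (net of costs): $862,168 − $51,950 = $810,218
The matter settled after depositions had begun but before trial, so the 31% rate applies.
$810,218 × 31% = $251,167.58
Referral share: 31% of $251,167.58 = $77,861.95; lead counsel retains $251,167.58 − $77,861.95 = $173,305.63.

$77,861.95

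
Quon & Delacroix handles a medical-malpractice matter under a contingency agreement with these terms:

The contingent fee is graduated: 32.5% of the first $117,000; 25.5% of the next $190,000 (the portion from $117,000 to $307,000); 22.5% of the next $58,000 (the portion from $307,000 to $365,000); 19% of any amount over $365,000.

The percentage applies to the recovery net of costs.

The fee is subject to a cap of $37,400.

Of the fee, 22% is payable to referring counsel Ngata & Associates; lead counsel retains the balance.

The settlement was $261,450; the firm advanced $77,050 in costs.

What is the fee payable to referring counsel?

$8,228.00

Fee base (net of costs): $261,450 − $77,050 = $184,400
First $117,000 at 32.5% = $38,025.00
Remaining $67,400 at 25.5% = $17,187.00
Fee: $38,025.00 + $17,187.00 = $55,212.00
$55,212.00 exceeds the $37,400 cap, so the fee is capped at $37,400.00.
Referral share: 22% of $37,400.00 = $8,228.00; lead counsel retains $37,400.00 − $8,228.00 = $29,172.00.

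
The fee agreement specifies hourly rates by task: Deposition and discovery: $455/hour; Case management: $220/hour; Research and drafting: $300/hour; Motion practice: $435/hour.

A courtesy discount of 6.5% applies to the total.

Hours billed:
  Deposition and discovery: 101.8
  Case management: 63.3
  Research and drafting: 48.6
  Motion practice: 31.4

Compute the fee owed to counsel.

Deposition and discovery: 101.8 × $455 = $46,319.00
Case management: 63.3 × $220 = $13,926.00
Research and drafting: 48.6 × $300 = $14,580.00
Motion practice: 31.4 × $435 = $13,659.00
Subtotal: $88,484.00
Less 6.5% discount: −$5,751.46
Total: $88,484.00 − $5,751.46 = $82,732.54

$82,732.54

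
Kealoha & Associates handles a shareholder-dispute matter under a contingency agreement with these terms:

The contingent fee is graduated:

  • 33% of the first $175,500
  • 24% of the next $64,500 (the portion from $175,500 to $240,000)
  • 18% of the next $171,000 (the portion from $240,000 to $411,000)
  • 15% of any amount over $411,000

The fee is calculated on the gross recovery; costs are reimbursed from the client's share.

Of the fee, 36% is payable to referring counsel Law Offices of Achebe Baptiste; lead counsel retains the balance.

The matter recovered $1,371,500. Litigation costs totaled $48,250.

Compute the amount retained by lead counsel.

Fee base is the gross recovery, $1,371,500; costs are reimbursed separately.
First $175,500 at 33% = $57,915.00
Next $64,500 at 24% = $15,480.00
Next $171,000 at 18% = $30,780.00
Remaining $960,500 at 15% = $144,075.00
Fee: $57,915.00 + $15,480.00 + $30,780.00 + $144,075.00 = $248,250.00
Referral share: 36% of $248,250.00 = $89,370.00; lead counsel retains $248,250.00 − $89,370.00 = $158,880.00.

$158,880.00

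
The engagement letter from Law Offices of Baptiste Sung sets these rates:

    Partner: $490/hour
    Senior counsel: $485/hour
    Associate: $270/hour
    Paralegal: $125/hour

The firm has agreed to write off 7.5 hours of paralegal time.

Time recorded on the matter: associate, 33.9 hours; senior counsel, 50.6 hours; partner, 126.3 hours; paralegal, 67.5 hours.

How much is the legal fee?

Partner: 126.3 × $490 = $61,887.00
Senior counsel: 50.6 × $485 = $24,541.00
Associate: 33.9 × $270 = $9,153.00
Paralegal: 67.5 × $125 = $8,437.50
Subtotal: $104,018.50
Write-off: 7.5 × $125 = $937.50
Total: $104,018.50 − $937.50 = $103,081.00

$103,081.00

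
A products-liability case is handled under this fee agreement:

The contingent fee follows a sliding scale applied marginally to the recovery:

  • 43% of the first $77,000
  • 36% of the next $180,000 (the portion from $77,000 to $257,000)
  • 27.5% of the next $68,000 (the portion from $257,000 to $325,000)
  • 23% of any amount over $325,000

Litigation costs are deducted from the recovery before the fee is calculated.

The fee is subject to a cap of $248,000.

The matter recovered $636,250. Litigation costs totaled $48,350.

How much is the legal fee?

Fee base (net of costs): $636,250 − $48,350 = $587,900
First $77,000 at 43% = $33,110.00
Next $180,000 at 36% = $64,800.00
Next $68,000 at 27.5% = $18,700.00
Remaining $262,900 at 23% = $60,467.00
Fee: $33,110.00 + $64,800.00 + $18,700.00 + $60,467.00 = $177,077.00
$177,077.00 is under the $248,000 cap.

$177,077.00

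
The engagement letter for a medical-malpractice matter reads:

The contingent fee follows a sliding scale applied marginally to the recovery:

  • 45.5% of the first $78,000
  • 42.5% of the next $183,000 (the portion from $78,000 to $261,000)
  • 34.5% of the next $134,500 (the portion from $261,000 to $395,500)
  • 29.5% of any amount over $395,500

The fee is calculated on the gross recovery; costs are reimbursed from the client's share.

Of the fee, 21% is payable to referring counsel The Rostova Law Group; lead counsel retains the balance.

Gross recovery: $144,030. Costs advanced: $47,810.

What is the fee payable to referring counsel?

$13,346.08

Fee base is the gross recovery, $144,030; costs are reimbursed separately.
First $78,000 at 45.5% = $35,490.00
Remaining $66,030 at 42.5% = $28,062.75
Fee: $35,490.00 + $28,062.75 = $63,552.75
Referral share: 21% of $63,552.75 = $13,346.08; lead counsel retains $63,552.75 − $13,346.08 = $50,206.67.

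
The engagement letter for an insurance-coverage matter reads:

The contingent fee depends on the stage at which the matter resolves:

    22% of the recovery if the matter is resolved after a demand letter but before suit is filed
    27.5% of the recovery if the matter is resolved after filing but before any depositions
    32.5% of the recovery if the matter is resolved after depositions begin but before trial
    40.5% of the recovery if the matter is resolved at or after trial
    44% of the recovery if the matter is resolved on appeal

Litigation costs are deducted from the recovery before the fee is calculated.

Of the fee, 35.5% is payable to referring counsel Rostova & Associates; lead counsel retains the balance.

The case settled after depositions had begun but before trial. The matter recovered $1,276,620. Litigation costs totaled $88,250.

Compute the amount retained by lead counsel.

$249,112.06

Fee base (net of costs): $1,276,620 − $88,250 = $1,188,370
The matter settled after depositions had begun but before trial, so the 32.5% rate applies.
$1,188,370 × 32.5% = $386,220.25
Referral share: 35.5% of $386,220.25 = $137,108.19; lead counsel retains $386,220.25 − $137,108.19 = $249,112.06.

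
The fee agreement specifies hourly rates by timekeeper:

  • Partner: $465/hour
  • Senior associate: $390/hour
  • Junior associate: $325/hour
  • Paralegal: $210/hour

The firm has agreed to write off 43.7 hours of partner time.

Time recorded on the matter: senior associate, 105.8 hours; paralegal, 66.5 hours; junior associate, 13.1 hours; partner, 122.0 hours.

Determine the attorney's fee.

$95,894.00

Partner: 122.0 × $465 = $56,730.00
Senior associate: 105.8 × $390 = $41,262.00
Junior associate: 13.1 × $325 = $4,257.50
Paralegal: 66.5 × $210 = $13,965.00
Subtotal: $116,214.50
Write-off: 43.7 × $465 = $20,320.50
Total: $116,214.50 − $20,320.50 = $95,894.00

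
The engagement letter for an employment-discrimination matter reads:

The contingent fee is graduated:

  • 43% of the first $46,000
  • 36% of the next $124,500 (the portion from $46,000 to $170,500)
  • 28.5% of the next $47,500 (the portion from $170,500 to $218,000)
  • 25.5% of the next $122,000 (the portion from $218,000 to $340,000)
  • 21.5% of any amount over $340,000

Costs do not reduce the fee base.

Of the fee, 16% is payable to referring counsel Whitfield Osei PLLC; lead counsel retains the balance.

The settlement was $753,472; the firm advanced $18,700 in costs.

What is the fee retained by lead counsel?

Fee base is the gross recovery, $753,472; costs are reimbursed separately.
First $46,000 at 43% = $19,780.00
Next $124,500 at 36% = $44,820.00
Next $47,500 at 28.5% = $13,537.50
Next $122,000 at 25.5% = $31,110.00
Remaining $413,472 at 21.5% = $88,896.48
Fee: $19,780.00 + $44,820.00 + $13,537.50 + $31,110.00 + $88,896.48 = $198,143.98
Referral share: 16% of $198,143.98 = $31,703.04; lead counsel retains $198,143.98 − $31,703.04 = $166,440.94.

$166,440.94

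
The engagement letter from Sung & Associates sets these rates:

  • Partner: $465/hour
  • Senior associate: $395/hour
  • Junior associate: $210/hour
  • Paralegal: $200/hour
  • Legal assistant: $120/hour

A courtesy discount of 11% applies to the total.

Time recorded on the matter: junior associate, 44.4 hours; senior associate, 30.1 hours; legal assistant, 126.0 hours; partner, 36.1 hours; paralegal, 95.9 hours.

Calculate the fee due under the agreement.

$64,347.00

Partner: 36.1 × $465 = $16,786.50
Senior associate: 30.1 × $395 = $11,889.50
Junior associate: 44.4 × $210 = $9,324.00
Paralegal: 95.9 × $200 = $19,180.00
Legal assistant: 126.0 × $120 = $15,120.00
Subtotal: $72,300.00
Less 11% discount: −$7,953.00
Total: $72,300.00 − $7,953.00 = $64,347.00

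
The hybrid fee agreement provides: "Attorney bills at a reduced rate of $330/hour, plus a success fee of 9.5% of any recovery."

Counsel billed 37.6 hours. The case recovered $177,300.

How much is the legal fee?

Hourly: 37.6 × $330 = $12,408.00
Success fee: 9.5% of $177,300 = $16,843.50
Total: $12,408.00 + $16,843.50 = $29,251.50

$29,251.50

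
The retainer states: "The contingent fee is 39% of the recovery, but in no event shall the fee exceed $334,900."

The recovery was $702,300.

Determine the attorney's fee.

$273,897.00

39% of $702,300 = $273,897.00
That is under the $334,900 cap.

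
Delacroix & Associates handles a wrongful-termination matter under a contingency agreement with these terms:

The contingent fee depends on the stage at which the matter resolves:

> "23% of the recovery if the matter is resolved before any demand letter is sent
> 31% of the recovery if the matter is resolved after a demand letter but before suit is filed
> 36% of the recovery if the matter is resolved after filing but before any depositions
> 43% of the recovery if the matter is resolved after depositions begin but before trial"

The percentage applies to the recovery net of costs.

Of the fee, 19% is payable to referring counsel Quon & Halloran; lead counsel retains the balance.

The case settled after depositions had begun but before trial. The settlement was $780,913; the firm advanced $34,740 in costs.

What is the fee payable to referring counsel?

Fee base (net of costs): $780,913 − $34,740 = $746,173
The matter settled after depositions had begun but before trial, so the 43% rate applies.
$746,173 × 43% = $320,854.39
Referral share: 19% of $320,854.39 = $60,962.33; lead counsel retains $320,854.39 − $60,962.33 = $259,892.06.

$60,962.33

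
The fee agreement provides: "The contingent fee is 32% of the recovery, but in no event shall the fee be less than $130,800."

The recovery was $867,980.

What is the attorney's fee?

32% of $867,980 = $277,753.60
That exceeds the $130,800 minimum.

$277,753.60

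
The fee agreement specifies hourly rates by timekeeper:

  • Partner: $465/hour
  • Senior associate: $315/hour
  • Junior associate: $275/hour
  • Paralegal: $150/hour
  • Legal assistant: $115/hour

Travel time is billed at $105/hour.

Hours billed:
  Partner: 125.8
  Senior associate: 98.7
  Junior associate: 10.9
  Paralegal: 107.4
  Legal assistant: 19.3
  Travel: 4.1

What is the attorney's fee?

$111,345.00

Partner: 125.8 × $465 = $58,497.00
Senior associate: 98.7 × $315 = $31,090.50
Junior associate: 10.9 × $275 = $2,997.50
Paralegal: 107.4 × $150 = $16,110.00
Legal assistant: 19.3 × $115 = $2,219.50
Subtotal: $58,497.00 + $31,090.50 + $2,997.50 + $16,110.00 + $2,219.50 = $110,914.50
Travel: 4.1 × $105 = $430.50
Total: $110,914.50 + $430.50 = $111,345.00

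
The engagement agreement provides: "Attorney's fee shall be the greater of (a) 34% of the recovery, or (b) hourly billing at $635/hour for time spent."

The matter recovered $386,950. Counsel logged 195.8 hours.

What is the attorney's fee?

(a) 34% of $386,950 = $131,563.00
(b) 195.8 × $635 = $124,333.00
The greater is (a): $131,563.00.

$131,563.00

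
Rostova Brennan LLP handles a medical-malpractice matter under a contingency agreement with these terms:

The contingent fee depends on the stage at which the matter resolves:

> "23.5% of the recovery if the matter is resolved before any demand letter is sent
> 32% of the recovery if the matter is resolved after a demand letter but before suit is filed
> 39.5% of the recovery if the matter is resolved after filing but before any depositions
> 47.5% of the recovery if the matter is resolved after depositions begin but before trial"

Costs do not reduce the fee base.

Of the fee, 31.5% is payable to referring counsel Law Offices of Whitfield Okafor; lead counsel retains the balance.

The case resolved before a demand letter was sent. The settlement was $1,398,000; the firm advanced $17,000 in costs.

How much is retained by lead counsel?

Fee base is the gross recovery, $1,398,000; costs are reimbursed separately.
The matter resolved before a demand letter was sent, so the 23.5% rate applies.
$1,398,000 × 23.5% = $328,530.00
Referral share: 31.5% of $328,530.00 = $103,486.95; lead counsel retains $328,530.00 − $103,486.95 = $225,043.05.

$225,043.05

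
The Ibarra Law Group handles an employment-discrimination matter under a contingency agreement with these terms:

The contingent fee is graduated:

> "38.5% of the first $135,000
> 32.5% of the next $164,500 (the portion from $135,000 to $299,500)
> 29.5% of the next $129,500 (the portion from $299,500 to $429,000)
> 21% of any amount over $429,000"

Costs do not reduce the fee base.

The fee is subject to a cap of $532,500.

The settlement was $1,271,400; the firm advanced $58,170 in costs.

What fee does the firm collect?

Fee base is the gross recovery, $1,271,400; costs are reimbursed separately.
First $135,000 at 38.5% = $51,975.00
Next $164,500 at 32.5% = $53,462.50
Next $129,500 at 29.5% = $38,202.50
Remaining $842,400 at 21% = $176,904.00
Fee: $51,975.00 + $53,462.50 + $38,202.50 + $176,904.00 = $320,544.00
$320,544.00 is under the $532,500 cap.

$320,544.00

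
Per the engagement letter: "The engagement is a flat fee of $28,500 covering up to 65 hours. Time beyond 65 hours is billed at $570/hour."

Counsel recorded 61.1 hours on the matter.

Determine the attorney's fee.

61.1 hours is within the 65-hour scope; only the flat fee applies.

$28,500.00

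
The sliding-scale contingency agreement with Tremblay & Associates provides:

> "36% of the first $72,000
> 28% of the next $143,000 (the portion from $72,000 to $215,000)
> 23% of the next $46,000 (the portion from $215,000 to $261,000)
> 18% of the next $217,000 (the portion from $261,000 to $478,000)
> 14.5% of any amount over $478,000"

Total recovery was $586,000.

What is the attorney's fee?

First $72,000 at 36% = $25,920.00
Next $143,000 at 28% = $40,040.00
Next $46,000 at 23% = $10,580.00
Next $217,000 at 18% = $39,060.00
Remaining $108,000 at 14.5% = $15,660.00
Fee: $25,920.00 + $40,040.00 + $10,580.00 + $39,060.00 + $15,660.00 = $131,260.00

$131,260.00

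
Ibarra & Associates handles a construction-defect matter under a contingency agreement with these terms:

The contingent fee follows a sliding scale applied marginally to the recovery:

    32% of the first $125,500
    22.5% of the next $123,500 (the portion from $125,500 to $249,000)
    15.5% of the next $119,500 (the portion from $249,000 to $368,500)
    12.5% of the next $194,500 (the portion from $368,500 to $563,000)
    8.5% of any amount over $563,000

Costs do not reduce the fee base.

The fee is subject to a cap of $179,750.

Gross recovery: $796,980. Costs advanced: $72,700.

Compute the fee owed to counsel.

Fee base is the gross recovery, $796,980; costs are reimbursed separately.
First $125,500 at 32% = $40,160.00
Next $123,500 at 22.5% = $27,787.50
Next $119,500 at 15.5% = $18,522.50
Next $194,500 at 12.5% = $24,312.50
Remaining $233,980 at 8.5% = $19,888.30
Fee: $40,160.00 + $27,787.50 + $18,522.50 + $24,312.50 + $19,888.30 = $130,670.80
$130,670.80 is under the $179,750 cap.

$130,670.80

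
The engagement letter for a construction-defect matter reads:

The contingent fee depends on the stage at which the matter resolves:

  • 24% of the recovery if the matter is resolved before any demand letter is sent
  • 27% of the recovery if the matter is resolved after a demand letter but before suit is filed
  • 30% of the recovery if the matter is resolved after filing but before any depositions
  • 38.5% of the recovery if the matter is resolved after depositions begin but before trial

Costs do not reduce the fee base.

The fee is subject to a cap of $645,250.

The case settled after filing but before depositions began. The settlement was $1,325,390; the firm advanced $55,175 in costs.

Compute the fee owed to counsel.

Fee base is the gross recovery, $1,325,390; costs are reimbursed separately.
The matter settled after filing but before depositions began, so the 30% rate applies.
$1,325,390 × 30% = $397,617.00
$397,617.00 is under the $645,250 cap.

$397,617.00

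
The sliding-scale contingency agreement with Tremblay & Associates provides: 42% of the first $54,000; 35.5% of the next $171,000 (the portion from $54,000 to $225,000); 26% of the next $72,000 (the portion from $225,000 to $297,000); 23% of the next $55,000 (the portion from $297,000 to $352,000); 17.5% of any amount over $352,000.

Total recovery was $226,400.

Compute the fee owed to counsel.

$83,749.00

First $54,000 at 42% = $22,680.00
Next $171,000 at 35.5% = $60,705.00
Remaining $1,400 at 26% = $364.00
Fee: $22,680.00 + $60,705.00 + $364.00 = $83,749.00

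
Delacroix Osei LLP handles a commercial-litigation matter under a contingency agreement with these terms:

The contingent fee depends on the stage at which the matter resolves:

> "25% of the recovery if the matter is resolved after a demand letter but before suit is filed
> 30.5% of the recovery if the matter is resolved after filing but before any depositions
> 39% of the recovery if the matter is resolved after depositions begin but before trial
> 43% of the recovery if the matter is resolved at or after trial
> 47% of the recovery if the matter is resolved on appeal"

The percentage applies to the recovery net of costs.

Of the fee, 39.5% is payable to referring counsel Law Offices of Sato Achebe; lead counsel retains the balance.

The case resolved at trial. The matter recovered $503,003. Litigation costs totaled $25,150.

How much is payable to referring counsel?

$81,163.33

Fee base (net of costs): $503,003 − $25,150 = $477,853
The matter resolved at trial, so the 43% rate applies.
$477,853 × 43% = $205,476.79
Referral share: 39.5% of $205,476.79 = $81,163.33; lead counsel retains $205,476.79 − $81,163.33 = $124,313.46.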